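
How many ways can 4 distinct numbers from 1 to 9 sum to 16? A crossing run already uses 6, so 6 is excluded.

5

4 distinct digits from 1–9 sum between 10 and 30.
Dropping sets that contain 6.
Enumerating: {1,2,4,9}, {1,2,5,8}, {1,3,4,8}, {1,3,5,7}, {2,3,4,7}.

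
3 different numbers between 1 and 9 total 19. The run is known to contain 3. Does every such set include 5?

No

The only way to make 19 from 3 distinct digits under that restriction is {3,7,9}, which does not contain 5.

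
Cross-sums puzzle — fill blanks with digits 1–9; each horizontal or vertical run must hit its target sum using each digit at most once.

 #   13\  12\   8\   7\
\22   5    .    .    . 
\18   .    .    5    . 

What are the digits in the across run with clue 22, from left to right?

5 8 3 6

R1C3 = 8 − 5 = 3 completes the 8 down.
Given what's placed, R1C4 must be 6 to fit the 22 across and 7 down.
R2C1 = 13 − 5 = 8 completes the 13 down.
R2C4 = 7 − 6 = 1 completes the 7 down.
R1C2 = 22 − 14 = 8 completes the 22 across.
R2C2 = 18 − 14 = 4 completes the 18 across.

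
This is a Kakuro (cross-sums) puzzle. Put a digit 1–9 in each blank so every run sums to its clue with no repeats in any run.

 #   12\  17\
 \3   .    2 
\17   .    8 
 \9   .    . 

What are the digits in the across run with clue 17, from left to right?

9 8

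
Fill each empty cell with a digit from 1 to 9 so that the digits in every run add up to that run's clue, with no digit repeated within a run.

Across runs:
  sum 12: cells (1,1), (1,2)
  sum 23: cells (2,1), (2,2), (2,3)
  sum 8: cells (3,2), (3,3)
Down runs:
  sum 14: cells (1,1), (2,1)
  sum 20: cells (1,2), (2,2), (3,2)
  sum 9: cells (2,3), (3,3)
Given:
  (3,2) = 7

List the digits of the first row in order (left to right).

8, 4

23 in 3 cells must be {6,8,9}.
(3,3) = 8 − 7 = 1 completes the 8 across.
(2,3) = 9 − 1 = 8 completes the 9 down.
Given what's placed, (2,2) must be 9 to fit the 23 across and 20 down.
(1,2) = 20 − 16 = 4 completes the 20 down.
(2,1) = 23 − 17 = 6 completes the 23 across.
(1,1) = 12 − 4 = 8 completes the 12 across.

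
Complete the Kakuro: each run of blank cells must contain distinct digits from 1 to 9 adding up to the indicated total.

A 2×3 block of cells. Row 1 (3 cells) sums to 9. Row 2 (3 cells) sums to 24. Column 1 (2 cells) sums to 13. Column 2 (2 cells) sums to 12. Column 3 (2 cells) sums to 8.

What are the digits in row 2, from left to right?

8 9 7

24 in 3 cells must be {7,8,9}.
The 24 across and the 8 down share only 7, so (2,3) = 7.
(1,3) = 8 − 7 = 1 completes the 8 down.
Nothing is forced directly, so branch on (1,1), whose candidates are 5 or 6. If (1,1) = 6: then (1,2) would have to be in {2} for the 9 across but in {3,4,5,7,8,9} for the 12 down — contradiction. So (1,1) = 5.
(1,2) = 9 − 6 = 3 completes the 9 across.
(2,1) = 13 − 5 = 8 completes the 13 down.
(2,2) = 24 − 15 = 9 completes the 24 across.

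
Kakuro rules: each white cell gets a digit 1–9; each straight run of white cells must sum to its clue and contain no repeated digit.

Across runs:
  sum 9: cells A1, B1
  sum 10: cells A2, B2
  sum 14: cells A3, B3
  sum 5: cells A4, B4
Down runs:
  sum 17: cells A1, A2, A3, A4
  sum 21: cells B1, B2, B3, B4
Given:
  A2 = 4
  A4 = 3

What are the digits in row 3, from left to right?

9, 5

B2 = 10 − 4 = 6 completes the 10 across.
B4 = 5 − 3 = 2 completes the 5 across.
No cell is forced outright now. A3 can only be 8 or 9 (the digits allowed by both its 14 across and its 17 down). If A3 = 8: that forces A1 = 2, after which B1 would have to be in {7} for the 9 across but in {4,5,8,9} for the 21 down — contradiction. So A3 = 9.
A1 = 17 − 16 = 1 completes the 17 down.
B1 = 9 − 1 = 8 completes the 9 across.
B3 = 14 − 9 = 5 completes the 14 across.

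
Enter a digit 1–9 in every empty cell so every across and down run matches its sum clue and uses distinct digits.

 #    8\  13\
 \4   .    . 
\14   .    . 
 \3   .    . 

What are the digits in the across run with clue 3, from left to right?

4 in 2 cells must be {1,3}; 3 in 2 cells must be {1,2}.
The 14 across and the 8 down share only 5, so R2C1 = 5.
R2C2 = 14 − 5 = 9 completes the 14 across.
Given what's placed, R3C2 must be 1 to fit the 3 across and 13 down.
R1C1 = 1: the only remaining digit allowed by both the 4 across and the 8 down.
R1C2 = 4 − 1 = 3 completes the 4 across.
R3C1 = 3 − 1 = 2 completes the 3 across.

2, 1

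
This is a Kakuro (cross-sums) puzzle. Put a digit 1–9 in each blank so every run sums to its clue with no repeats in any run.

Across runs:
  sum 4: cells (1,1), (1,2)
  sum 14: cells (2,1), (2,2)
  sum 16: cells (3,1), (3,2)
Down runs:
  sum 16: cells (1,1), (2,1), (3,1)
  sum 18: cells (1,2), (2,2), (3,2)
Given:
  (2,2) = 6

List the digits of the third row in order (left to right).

4 in 2 cells must be {1,3}; 16 in 2 cells must be {7,9}.
Given what's placed, (1,2) must be 3 to fit the 4 across and 18 down.
(2,1) = 14 − 6 = 8 completes the 14 across.
(3,1) = 7: the only remaining digit allowed by both the 16 across and the 16 down.
(3,2) = 16 − 7 = 9 completes the 16 across.
(1,1) = 4 − 3 = 1 completes the 4 across.

7 9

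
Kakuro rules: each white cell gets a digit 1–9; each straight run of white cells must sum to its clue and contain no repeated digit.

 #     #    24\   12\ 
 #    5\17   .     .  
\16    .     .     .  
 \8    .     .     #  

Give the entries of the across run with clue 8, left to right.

1 7

17 in 2 cells must be {8,9}; 24 in 3 cells must be {7,8,9}.
The 8 across and the 24 down share only 7, so R3C2 = 7.
R3C1 = 8 − 7 = 1 completes the 8 across.
R2C1 = 5 − 1 = 4 completes the 5 down.
R2C2 = 9: the only remaining digit allowed by both the 16 across and the 24 down.
R2C3 = 16 − 13 = 3 completes the 16 across.
R1C2 = 24 − 16 = 8 completes the 24 down.
R1C3 = 17 − 8 = 9 completes the 17 across.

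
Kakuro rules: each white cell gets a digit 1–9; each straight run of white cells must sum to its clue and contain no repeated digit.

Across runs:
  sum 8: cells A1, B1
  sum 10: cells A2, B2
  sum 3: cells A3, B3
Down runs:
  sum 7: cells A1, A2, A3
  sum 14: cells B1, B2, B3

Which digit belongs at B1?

3 in 2 cells must be {1,2}; 7 in 3 cells must be {1,2,4}.
Nothing is forced directly, so branch on A1, whose candidates are 1 or 2. If A1 = 2: that forces B1 = 6, A3 = 1, after which B3 would have to be in {2} for the 3 across but in {1,3,5,7} for the 14 down — contradiction. So A1 = 1.
B1 = 8 − 1 = 7 completes the 8 across.
Given what's placed, A3 must be 2 to fit the 3 across and 7 down.
B3 = 3 − 2 = 1 completes the 3 across.
A2 = 7 − 3 = 4 completes the 7 down.
B2 = 10 − 4 = 6 completes the 10 across.

7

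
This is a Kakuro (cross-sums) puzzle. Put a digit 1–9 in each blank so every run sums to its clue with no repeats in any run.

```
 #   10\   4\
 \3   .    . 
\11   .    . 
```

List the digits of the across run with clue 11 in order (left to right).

3 in 2 cells must be {1,2}; 4 in 2 cells must be {1,3}.
The 3 across and the 4 down share only 1, so R1C2 = 1.
R2C2 = 4 − 1 = 3 completes the 4 down.
R1C1 = 3 − 1 = 2 completes the 3 across.
R2C1 = 11 − 3 = 8 completes the 11 across.

8 3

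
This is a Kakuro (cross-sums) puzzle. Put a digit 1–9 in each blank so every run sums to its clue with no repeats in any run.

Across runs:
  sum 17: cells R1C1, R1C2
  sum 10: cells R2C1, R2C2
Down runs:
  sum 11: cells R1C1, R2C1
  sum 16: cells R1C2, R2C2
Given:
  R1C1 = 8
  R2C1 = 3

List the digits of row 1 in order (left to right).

17 in 2 cells must be {8,9}; 16 in 2 cells must be {7,9}.
R1C2 = 17 − 8 = 9 completes the 17 across.
R2C2 = 10 − 3 = 7 completes the 10 across.

8 9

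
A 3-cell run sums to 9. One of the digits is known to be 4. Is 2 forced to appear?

The only way to make 9 from 3 distinct digits under that restriction is {2,3,4}, which contains 2.

Yes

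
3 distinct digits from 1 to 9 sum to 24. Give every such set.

{7,8,9}

3 distinct digits from 1–9 sum between 6 and 24.
Only one set works: {7,8,9}.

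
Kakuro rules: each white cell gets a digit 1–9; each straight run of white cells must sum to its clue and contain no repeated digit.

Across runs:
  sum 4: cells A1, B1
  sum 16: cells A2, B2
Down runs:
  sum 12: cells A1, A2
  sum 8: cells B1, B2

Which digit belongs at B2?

7

4 in 2 cells must be {1,3}; 16 in 2 cells must be {7,9}.
The 4 across and the 12 down share only 3, so A1 = 3.
B1 = 4 − 3 = 1 completes the 4 across.
A2 = 12 − 3 = 9 completes the 12 down.
B2 = 16 − 9 = 7 completes the 16 across.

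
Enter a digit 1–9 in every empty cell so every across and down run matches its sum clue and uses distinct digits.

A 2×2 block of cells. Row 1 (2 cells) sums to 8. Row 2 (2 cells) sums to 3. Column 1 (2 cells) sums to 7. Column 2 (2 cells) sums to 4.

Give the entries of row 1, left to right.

5 3

3 in 2 cells must be {1,2}; 4 in 2 cells must be {1,3}.
The 3 across and the 4 down share only 1, so (2,2) = 1.
(1,2) = 4 − 1 = 3 completes the 4 down.
(2,1) = 3 − 1 = 2 completes the 3 across.
(1,1) = 8 − 3 = 5 completes the 8 across.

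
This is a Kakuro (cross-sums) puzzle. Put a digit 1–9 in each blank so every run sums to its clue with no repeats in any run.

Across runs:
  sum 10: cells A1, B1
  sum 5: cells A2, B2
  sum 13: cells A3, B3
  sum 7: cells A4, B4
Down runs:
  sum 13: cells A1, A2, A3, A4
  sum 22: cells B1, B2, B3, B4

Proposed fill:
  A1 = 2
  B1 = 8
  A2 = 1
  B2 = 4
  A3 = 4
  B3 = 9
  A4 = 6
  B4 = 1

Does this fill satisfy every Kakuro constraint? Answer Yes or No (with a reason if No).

Yes

Across: 2+8=10; 1+4=5; 4+9=13; 6+1=7. Down: 2+1+4+6=13; 8+4+9+1=22. No digit repeats within any run.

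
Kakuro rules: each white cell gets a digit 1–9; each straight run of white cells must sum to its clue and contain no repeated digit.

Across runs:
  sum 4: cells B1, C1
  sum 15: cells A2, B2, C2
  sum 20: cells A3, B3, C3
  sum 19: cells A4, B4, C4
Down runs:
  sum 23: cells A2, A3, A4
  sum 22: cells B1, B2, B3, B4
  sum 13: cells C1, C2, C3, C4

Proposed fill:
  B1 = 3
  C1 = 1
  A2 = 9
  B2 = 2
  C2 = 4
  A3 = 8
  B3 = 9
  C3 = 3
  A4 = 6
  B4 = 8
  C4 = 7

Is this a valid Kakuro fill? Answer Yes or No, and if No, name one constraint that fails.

No — the across run A4–C4 sums to 21, not 19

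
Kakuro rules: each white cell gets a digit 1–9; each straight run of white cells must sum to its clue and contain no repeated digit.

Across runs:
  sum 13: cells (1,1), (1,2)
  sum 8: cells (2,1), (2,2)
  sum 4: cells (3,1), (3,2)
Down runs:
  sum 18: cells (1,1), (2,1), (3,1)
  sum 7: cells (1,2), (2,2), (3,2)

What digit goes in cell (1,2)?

4

4 in 2 cells must be {1,3}; 7 in 3 cells must be {1,2,4}.
The 13 across and the 7 down share only 4, so (1,2) = 4.
Given what's placed, (3,2) must be 1 to fit the 4 across and 7 down.
(1,1) = 13 − 4 = 9 completes the 13 across.
(2,2) = 7 − 5 = 2 completes the 7 down.
(3,1) = 4 − 1 = 3 completes the 4 across.
(2,1) = 8 − 2 = 6 completes the 8 across.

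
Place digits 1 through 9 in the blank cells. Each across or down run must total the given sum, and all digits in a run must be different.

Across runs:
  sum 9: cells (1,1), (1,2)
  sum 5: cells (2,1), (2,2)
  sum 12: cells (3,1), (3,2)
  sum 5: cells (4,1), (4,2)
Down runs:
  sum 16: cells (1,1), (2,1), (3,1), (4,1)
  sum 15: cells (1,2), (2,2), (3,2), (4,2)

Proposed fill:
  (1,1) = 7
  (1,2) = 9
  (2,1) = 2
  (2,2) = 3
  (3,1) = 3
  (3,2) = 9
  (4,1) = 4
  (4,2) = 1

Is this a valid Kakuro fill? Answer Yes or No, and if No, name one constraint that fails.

No — the across run (1,1)–(1,2) sums to 16, not 9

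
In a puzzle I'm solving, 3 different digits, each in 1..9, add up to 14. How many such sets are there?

8

3 distinct digits from 1–9 sum between 6 and 24.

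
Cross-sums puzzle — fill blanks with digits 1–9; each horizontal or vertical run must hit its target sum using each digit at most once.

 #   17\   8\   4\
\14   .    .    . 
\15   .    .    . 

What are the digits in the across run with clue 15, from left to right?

8 6 1

17 in 2 cells must be {8,9}; 4 in 2 cells must be {1,3}.
Nothing is forced directly, so branch on R1C1, whose candidates are 8 or 9. If R1C1 = 8: that forces R1C3 = 1, R2C1 = 9, after which R2C3 would have to be in {1,2,4,5} for the 15 across but in {3} for the 4 down — contradiction. So R1C1 = 9.
R2C1 = 17 − 9 = 8 completes the 17 down.
Nothing is forced directly, so branch on R1C3, whose candidates are 1 or 3. If R1C3 = 1: then R1C2 would have to be in {4} for the 14 across but in {1,2,3,5,6,7} for the 8 down — contradiction. So R1C3 = 3.
R1C2 = 14 − 12 = 2 completes the 14 across.
R2C2 = 8 − 2 = 6 completes the 8 down.
R2C3 = 15 − 14 = 1 completes the 15 across.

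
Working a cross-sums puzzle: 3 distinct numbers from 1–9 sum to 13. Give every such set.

{1,3,9}; {1,4,8}; {1,5,7}; {2,3,8}; {2,4,7}; {2,5,6}; {3,4,6}

3 distinct digits from 1–9 sum between 6 and 24.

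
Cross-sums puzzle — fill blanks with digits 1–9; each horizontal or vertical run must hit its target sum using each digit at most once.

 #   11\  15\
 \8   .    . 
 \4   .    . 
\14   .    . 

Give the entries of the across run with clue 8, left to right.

2, 6

4 in 2 cells must be {1,3}.
Nothing is forced directly, so branch on R3C1, whose candidates are 5 or 6 or 8. If R3C1 = 5: that forces R1C1 = 2, R1C2 = 6, after which R2C1 would have to be in {1,3} for the 4 across but in {4} for the 11 down — contradiction. If R3C1 = 8: that forces R2C1 = 1, R2C2 = 3, after which R3C2 would have to be in {6} for the 14 across but in {4,5,7,8} for the 15 down — contradiction. So R3C1 = 6.
R3C2 = 14 − 6 = 8 completes the 14 across.
Nothing is forced directly, so branch on R2C1, whose candidates are 1 or 3. If R2C1 = 1: then R1C1 would have to be in {1,2,3,5,6,7} for the 8 across but in {4} for the 11 down — contradiction. So R2C1 = 3.
R1C1 = 11 − 9 = 2 completes the 11 down.
R1C2 = 8 − 2 = 6 completes the 8 across.
R2C2 = 4 − 3 = 1 completes the 4 across.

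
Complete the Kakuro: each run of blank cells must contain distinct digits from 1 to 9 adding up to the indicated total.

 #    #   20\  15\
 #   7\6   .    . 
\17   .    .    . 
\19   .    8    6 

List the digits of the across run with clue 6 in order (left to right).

Given what's placed, R1C2 must be 5 to fit the 6 across and 20 down.
R1C3 = 6 − 5 = 1 completes the 6 across.
R2C2 = 20 − 13 = 7 completes the 20 down.
R2C3 = 15 − 7 = 8 completes the 15 down.
R3C1 = 19 − 14 = 5 completes the 19 across.
R2C1 = 17 − 15 = 2 completes the 17 across.

5 1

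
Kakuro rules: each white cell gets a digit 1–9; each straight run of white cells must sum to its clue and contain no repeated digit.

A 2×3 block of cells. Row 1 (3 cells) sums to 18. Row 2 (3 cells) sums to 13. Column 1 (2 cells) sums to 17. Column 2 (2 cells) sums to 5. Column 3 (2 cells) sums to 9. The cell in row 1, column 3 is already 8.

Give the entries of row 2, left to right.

8, 4, 1

17 in 2 cells must be {8,9}.
Given what's placed, (1,1) must be 9 to fit the 18 across and 17 down.
(1,2) = 18 − 17 = 1 completes the 18 across.
(2,1) = 17 − 9 = 8 completes the 17 down.
(2,2) = 5 − 1 = 4 completes the 5 down.
(2,3) = 13 − 12 = 1 completes the 13 across.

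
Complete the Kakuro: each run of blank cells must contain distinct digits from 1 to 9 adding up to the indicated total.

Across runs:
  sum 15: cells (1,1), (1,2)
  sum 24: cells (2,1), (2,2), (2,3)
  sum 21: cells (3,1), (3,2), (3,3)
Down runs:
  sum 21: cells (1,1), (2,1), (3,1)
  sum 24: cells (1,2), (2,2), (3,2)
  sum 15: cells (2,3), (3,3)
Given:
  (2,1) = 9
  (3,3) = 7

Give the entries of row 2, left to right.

24 in 3 cells must be {7,8,9}.
(2,3) = 15 − 7 = 8 completes the 15 down.
(2,2) = 24 − 17 = 7 completes the 24 across.
Nothing is forced directly, so branch on (1,1), whose candidates are 7 or 8. If (1,1) = 8: then (1,2) would have to be in {7} for the 15 across but in {8,9} for the 24 down — contradiction. So (1,1) = 7.
(1,2) = 15 − 7 = 8 completes the 15 across.
(3,1) = 21 − 16 = 5 completes the 21 down.
(3,2) = 21 − 12 = 9 completes the 21 across.

9 7 8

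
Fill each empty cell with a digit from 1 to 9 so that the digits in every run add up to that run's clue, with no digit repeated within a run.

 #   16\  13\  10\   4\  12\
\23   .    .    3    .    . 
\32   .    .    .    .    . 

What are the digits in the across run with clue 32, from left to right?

9 5 7 3 8

16 in 2 cells must be {7,9}; 4 in 2 cells must be {1,3}.
Given what's placed, R1C4 must be 1 to fit the 23 across and 4 down.
R2C3 = 10 − 3 = 7 completes the 10 down.
R2C4 = 4 − 1 = 3 completes the 4 down.
Given what's placed, R2C1 must be 9 to fit the 32 across and 16 down.
R1C1 = 16 − 9 = 7 completes the 16 down.
No cell is forced outright now. R2C2 can only be 5 or 8 (the digits allowed by both its 32 across and its 13 down). If R2C2 = 8: then R1C2 would have to be in {4,8} for the 23 across but in {5} for the 13 down — contradiction. So R2C2 = 5.
R1C2 = 13 − 5 = 8 completes the 13 down.
R1C5 = 23 − 19 = 4 completes the 23 across.
R2C5 = 32 − 24 = 8 completes the 32 across.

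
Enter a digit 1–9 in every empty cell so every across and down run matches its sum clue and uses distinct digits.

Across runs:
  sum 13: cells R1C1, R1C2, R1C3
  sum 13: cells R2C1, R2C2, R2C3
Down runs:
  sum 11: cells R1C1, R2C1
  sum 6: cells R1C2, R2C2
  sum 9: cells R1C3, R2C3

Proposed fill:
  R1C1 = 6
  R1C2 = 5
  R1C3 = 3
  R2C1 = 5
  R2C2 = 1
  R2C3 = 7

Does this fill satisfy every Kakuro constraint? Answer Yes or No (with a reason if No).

No — the down run R1C3–R2C3 sums to 10, not 9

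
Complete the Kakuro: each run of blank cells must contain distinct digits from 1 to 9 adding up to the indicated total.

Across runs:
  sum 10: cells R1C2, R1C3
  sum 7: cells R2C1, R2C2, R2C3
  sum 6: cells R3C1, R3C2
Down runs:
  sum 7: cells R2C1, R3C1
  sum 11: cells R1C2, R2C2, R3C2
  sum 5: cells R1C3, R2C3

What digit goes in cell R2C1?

2

7 in 3 cells must be {1,2,4}.
Nothing is forced directly, so branch on R2C1, whose candidates are 1 or 2 or 4. If R2C1 = 1: then R3C1 would have to be in {1,2,4,5} for the 6 across but in {6} for the 7 down — contradiction. If R2C1 = 4: then R3C1 would have to be in {1,2,4,5} for the 6 across but in {3} for the 7 down — contradiction. So R2C1 = 2.
R3C1 = 7 − 2 = 5 completes the 7 down.
R3C2 = 6 − 5 = 1 completes the 6 across.
R2C2 = 4: the only remaining digit allowed by both the 7 across and the 11 down.
R2C3 = 7 − 6 = 1 completes the 7 across.
R1C2 = 11 − 5 = 6 completes the 11 down.
R1C3 = 10 − 6 = 4 completes the 10 across.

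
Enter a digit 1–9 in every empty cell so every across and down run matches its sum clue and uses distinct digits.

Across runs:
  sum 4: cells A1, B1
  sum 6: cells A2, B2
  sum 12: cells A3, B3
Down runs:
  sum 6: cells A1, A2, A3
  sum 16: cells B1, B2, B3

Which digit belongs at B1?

3

4 in 2 cells must be {1,3}; 6 in 3 cells must be {1,2,3}.
The 12 across and the 6 down share only 3, so A3 = 3.
B3 = 12 − 3 = 9 completes the 12 across.
Given what's placed, A1 must be 1 to fit the 4 across and 6 down.
B1 = 4 − 1 = 3 completes the 4 across.
A2 = 6 − 4 = 2 completes the 6 down.
B2 = 6 − 2 = 4 completes the 6 across.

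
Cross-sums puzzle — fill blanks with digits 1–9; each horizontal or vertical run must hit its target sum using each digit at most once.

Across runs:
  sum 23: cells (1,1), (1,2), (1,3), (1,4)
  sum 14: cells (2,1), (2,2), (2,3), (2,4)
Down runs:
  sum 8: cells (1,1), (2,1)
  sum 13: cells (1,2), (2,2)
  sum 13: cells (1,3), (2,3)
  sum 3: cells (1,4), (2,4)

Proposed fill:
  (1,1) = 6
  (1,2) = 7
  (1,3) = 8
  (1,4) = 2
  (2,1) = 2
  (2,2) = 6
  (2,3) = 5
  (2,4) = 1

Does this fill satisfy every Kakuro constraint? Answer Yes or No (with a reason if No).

Yes

Across: 6+7+8+2=23; 2+6+5+1=14. Down: 6+2=8; 7+6=13; 8+5=13; 2+1=3. No digit repeats within any run.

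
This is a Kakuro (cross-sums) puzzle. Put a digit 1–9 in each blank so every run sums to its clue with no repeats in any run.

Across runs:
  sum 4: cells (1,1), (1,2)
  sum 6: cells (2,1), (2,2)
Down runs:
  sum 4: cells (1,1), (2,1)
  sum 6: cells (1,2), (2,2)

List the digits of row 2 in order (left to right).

4 in 2 cells must be {1,3}.
The 4 across and the 6 down share only 1, so (1,2) = 1.
The 6 across and the 4 down share only 1, so (2,1) = 1.
(2,2) = 6 − 1 = 5 completes the 6 across.
(1,1) = 4 − 1 = 3 completes the 4 across.

1 5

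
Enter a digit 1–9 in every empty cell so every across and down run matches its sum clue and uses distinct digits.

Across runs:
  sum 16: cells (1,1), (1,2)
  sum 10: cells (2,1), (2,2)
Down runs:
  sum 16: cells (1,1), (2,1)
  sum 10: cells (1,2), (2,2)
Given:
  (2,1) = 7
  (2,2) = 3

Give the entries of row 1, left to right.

16 in 2 cells must be {7,9}.
(1,1) = 16 − 7 = 9 completes the 16 down.
(1,2) = 16 − 9 = 7 completes the 16 across.

9 7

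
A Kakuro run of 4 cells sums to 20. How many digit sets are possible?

4 distinct digits from 1–9 sum between 10 and 30.

12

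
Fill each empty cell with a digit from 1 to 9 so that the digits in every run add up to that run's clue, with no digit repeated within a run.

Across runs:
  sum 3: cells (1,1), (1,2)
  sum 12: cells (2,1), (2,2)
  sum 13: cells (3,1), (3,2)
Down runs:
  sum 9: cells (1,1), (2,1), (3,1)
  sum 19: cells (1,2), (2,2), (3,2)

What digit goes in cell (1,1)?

3 in 2 cells must be {1,2}.
The 3 across and the 19 down share only 2, so (1,2) = 2.
(1,1) = 3 − 2 = 1 completes the 3 across.
Nothing is forced directly, so branch on (2,1), whose candidates are 3 or 5. If (2,1) = 5: then (2,2) would have to be in {7} for the 12 across but in {8,9} for the 19 down — contradiction. So (2,1) = 3.
(2,2) = 12 − 3 = 9 completes the 12 across.
(3,1) = 9 − 4 = 5 completes the 9 down.
(3,2) = 13 − 5 = 8 completes the 13 across.

1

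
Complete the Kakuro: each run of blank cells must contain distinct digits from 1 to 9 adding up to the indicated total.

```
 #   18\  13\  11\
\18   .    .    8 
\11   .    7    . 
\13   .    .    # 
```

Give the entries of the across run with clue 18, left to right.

9 1 8

R2C3 = 11 − 8 = 3 completes the 11 down.
R2C1 = 11 − 10 = 1 completes the 11 across.
Given what's placed, R1C1 must be 9 to fit the 18 across and 18 down.
R1C2 = 18 − 17 = 1 completes the 18 across.
R3C1 = 18 − 10 = 8 completes the 18 down.
R3C2 = 13 − 8 = 5 completes the 13 across.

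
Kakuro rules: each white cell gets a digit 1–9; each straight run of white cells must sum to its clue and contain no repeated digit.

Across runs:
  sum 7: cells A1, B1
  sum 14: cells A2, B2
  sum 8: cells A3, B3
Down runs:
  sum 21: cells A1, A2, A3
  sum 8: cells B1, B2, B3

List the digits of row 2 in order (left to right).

The 14 across and the 8 down share only 5, so B2 = 5.
A2 = 14 − 5 = 9 completes the 14 across.
Nothing is forced directly, so branch on A1, whose candidates are 4 or 5. If A1 = 4: then B1 would have to be in {3} for the 7 across but in {1,2} for the 8 down — contradiction. So A1 = 5.
B1 = 7 − 5 = 2 completes the 7 across.
A3 = 21 − 14 = 7 completes the 21 down.
B3 = 8 − 7 = 1 completes the 8 across.

9 5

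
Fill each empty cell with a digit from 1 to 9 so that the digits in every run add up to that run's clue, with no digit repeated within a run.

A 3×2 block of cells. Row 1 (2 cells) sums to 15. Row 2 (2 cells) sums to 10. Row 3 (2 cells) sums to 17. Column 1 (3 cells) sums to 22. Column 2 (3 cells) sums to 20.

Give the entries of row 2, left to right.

17 in 2 cells must be {8,9}.
Nothing is forced directly, so branch on (3,1), whose candidates are 8 or 9. If (3,1) = 8: that forces (1,1) = 9, (1,2) = 6, after which (2,1) would have to be in {1,2,3,4,6,7,8,9} for the 10 across but in {5} for the 22 down — contradiction. So (3,1) = 9.
(3,2) = 17 − 9 = 8 completes the 17 across.
Nothing is forced directly, so branch on (1,2), whose candidates are 7 or 9. If (1,2) = 7: that forces (1,1) = 8, after which (2,1) would have to be in {1,2,3,4,6,7,8,9} for the 10 across but in {5} for the 22 down — contradiction. So (1,2) = 9.
(1,1) = 15 − 9 = 6 completes the 15 across.
(2,1) = 22 − 15 = 7 completes the 22 down.
(2,2) = 10 − 7 = 3 completes the 10 across.

7 3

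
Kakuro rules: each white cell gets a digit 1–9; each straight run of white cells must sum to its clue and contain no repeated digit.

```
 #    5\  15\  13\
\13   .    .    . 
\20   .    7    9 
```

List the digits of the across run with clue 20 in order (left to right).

R1C2 = 15 − 7 = 8 completes the 15 down.
R1C3 = 13 − 9 = 4 completes the 13 down.
R2C1 = 20 − 16 = 4 completes the 20 across.
R1C1 = 13 − 12 = 1 completes the 13 across.

4 7 9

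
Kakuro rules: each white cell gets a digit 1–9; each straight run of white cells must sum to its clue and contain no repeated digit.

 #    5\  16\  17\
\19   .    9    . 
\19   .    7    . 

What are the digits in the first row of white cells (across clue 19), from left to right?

2, 9, 8

16 in 2 cells must be {7,9}; 17 in 2 cells must be {8,9}.
R1C3 = 8: the only remaining digit allowed by both the 19 across and the 17 down.
R2C3 = 17 − 8 = 9 completes the 17 down.
R1C1 = 19 − 17 = 2 completes the 19 across.
R2C1 = 19 − 16 = 3 completes the 19 across.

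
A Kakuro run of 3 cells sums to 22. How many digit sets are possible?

3 distinct digits from 1–9 sum between 6 and 24.
Enumerating: {5,8,9}, {6,7,9}.

2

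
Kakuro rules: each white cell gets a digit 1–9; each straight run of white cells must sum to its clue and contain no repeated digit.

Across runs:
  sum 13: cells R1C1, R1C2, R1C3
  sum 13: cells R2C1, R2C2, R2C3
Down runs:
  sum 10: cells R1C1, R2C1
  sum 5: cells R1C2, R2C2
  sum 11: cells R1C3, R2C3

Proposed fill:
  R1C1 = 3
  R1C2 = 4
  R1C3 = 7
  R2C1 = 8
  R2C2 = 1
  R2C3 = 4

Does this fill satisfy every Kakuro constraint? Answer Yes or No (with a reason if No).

No — the down run R1C1–R2C1 sums to 11, not 10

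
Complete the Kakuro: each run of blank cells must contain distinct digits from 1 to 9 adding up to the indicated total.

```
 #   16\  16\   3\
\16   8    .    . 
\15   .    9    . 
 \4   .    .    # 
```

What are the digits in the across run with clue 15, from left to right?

4 in 2 cells must be {1,3}; 3 in 2 cells must be {1,2}.
No cell is forced outright now. R1C3 can only be 1 or 2 (the digits allowed by both its 16 across and its 3 down). If R1C3 = 1: then R1C2 would have to be in {7} for the 16 across but in {1,2,3,4,5,6} for the 16 down — contradiction. So R1C3 = 2.
R1C2 = 16 − 10 = 6 completes the 16 across.
R2C3 = 3 − 2 = 1 completes the 3 down.
R3C2 = 16 − 15 = 1 completes the 16 down.
R2C1 = 15 − 10 = 5 completes the 15 across.
R3C1 = 4 − 1 = 3 completes the 4 across.

5, 9, 1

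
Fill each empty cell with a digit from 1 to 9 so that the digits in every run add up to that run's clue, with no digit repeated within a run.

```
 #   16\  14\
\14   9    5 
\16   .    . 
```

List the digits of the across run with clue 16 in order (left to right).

16 in 2 cells must be {7,9}.
R2C1 = 16 − 9 = 7 completes the 16 down.
R2C2 = 16 − 7 = 9 completes the 16 across.

7 9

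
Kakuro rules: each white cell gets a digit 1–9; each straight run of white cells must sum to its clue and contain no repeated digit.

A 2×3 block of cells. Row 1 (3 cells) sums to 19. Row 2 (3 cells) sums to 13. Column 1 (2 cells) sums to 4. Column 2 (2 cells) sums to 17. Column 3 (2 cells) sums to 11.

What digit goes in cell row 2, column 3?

4

4 in 2 cells must be {1,3}; 17 in 2 cells must be {8,9}.
The 19 across and the 4 down share only 3, so (1,1) = 3.
Given what's placed, (1,2) must be 9 to fit the 19 across and 17 down.
(1,3) = 19 − 12 = 7 completes the 19 across.
(2,1) = 4 − 3 = 1 completes the 4 down.
(2,2) = 17 − 9 = 8 completes the 17 down.
(2,3) = 13 − 9 = 4 completes the 13 across.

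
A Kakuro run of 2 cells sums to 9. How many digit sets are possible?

2 distinct digits from 1–9 sum between 3 and 17.
Enumerating: {1,8}, {2,7}, {3,6}, {4,5}.

4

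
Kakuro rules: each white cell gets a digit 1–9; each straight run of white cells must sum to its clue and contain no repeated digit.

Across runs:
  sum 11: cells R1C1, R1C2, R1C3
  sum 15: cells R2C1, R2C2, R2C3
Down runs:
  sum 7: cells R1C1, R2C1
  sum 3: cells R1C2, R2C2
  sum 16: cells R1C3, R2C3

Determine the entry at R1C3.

7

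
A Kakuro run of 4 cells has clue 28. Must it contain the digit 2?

Counterexample: {4,7,8,9} sums to 28 without using 2.

No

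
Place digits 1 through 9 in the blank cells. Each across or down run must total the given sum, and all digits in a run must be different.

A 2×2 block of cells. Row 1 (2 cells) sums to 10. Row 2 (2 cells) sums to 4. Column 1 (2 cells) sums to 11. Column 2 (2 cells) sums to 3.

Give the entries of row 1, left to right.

4 in 2 cells must be {1,3}; 3 in 2 cells must be {1,2}.
The 4 across and the 11 down share only 3, so (2,1) = 3.
(2,2) = 4 − 3 = 1 completes the 4 across.
(1,1) = 11 − 3 = 8 completes the 11 down.
(1,2) = 10 − 8 = 2 completes the 10 across.

8, 2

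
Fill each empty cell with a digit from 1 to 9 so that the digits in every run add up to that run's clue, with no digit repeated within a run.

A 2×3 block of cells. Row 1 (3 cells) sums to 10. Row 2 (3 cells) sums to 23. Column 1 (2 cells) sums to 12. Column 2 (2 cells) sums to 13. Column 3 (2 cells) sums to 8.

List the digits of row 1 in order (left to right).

23 in 3 cells must be {6,8,9}.
The 23 across and the 8 down share only 6, so (2,3) = 6.
(1,3) = 8 − 6 = 2 completes the 8 down.
Nothing is forced directly, so branch on (1,2), whose candidates are 5 or 7. If (1,2) = 7: then (1,1) would have to be in {1} for the 10 across but in {3,4,5,7,8,9} for the 12 down — contradiction. So (1,2) = 5.
(1,1) = 10 − 7 = 3 completes the 10 across.
(2,1) = 12 − 3 = 9 completes the 12 down.
(2,2) = 23 − 15 = 8 completes the 23 across.

3, 5, 2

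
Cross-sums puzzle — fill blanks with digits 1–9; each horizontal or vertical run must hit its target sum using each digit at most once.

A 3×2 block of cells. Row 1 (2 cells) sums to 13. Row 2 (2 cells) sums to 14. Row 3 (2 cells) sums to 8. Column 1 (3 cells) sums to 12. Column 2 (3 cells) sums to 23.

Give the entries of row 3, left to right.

23 in 3 cells must be {6,8,9}.
The 8 across and the 23 down share only 6, so (3,2) = 6.
(3,1) = 8 − 6 = 2 completes the 8 across.
Nothing is forced directly, so branch on (1,2), whose candidates are 8 or 9. If (1,2) = 8: then (1,1) would have to be in {5} for the 13 across but in {1,3,4,6,7,9} for the 12 down — contradiction. So (1,2) = 9.
(1,1) = 13 − 9 = 4 completes the 13 across.
(2,1) = 12 − 6 = 6 completes the 12 down.
(2,2) = 14 − 6 = 8 completes the 14 across.

2 6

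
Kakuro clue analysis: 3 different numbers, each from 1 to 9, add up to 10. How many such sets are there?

4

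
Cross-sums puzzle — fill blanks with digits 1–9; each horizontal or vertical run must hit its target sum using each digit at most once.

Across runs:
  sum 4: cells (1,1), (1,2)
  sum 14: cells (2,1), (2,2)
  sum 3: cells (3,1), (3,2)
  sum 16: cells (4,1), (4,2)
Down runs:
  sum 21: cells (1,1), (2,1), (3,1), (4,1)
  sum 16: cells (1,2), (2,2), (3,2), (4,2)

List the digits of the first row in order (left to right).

3 1

4 in 2 cells must be {1,3}; 3 in 2 cells must be {1,2}; 16 in 2 cells must be {7,9}.
Nothing is forced directly, so branch on (1,1), whose candidates are 1 or 3. If (1,1) = 1: that forces (1,2) = 3, after which (3,1) would have to be in {1,2} for the 3 across but in {3,4,5,6,7,8,9} for the 21 down — contradiction. So (1,1) = 3.
(1,2) = 4 − 3 = 1 completes the 4 across.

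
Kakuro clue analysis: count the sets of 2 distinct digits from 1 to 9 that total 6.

2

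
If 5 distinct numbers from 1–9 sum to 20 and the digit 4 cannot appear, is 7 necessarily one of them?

No

Counterexample: {1,2,3,5,9} sums to 20 under that restriction without using 7.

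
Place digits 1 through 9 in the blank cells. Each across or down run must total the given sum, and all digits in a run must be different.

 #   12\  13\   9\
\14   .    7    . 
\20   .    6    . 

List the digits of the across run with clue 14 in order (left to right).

3 7 4

R2C3 = 5: the only remaining digit allowed by both the 20 across and the 9 down.
R1C3 = 9 − 5 = 4 completes the 9 down.
R2C1 = 20 − 11 = 9 completes the 20 across.
R1C1 = 14 − 11 = 3 completes the 14 across.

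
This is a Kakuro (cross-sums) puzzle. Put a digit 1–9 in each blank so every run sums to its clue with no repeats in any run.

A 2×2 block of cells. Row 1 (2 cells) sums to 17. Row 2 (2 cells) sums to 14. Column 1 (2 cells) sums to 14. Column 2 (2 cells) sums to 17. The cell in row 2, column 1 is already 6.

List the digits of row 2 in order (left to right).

17 in 2 cells must be {8,9}.
(1,1) = 14 − 6 = 8 completes the 14 down.
(1,2) = 17 − 8 = 9 completes the 17 across.
(2,2) = 14 − 6 = 8 completes the 14 across.

6 8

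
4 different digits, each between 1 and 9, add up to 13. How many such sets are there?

3

4 distinct digits from 1–9 sum between 10 and 30.
Enumerating: {1,2,3,7}, {1,2,4,6}, {1,3,4,5}.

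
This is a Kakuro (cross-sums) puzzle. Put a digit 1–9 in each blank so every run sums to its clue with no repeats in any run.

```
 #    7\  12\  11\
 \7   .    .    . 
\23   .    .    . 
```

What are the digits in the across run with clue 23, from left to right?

7 in 3 cells must be {1,2,4}; 23 in 3 cells must be {6,8,9}.
The 7 across and the 12 down share only 4, so R1C2 = 4.
Given what's placed, R1C3 must be 2 to fit the 7 across and 11 down.
R2C1 = 6: only digit in both the 23-across and 7-down candidate sets.
R2C2 = 12 − 4 = 8 completes the 12 down.
R2C3 = 23 − 14 = 9 completes the 23 across.
R1C1 = 7 − 6 = 1 completes the 7 across.

6, 8, 9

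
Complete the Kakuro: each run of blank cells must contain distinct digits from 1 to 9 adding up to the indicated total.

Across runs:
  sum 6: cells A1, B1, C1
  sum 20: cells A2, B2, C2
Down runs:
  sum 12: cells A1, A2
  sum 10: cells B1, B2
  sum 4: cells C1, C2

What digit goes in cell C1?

1

6 in 3 cells must be {1,2,3}; 4 in 2 cells must be {1,3}.
The 6 across and the 12 down share only 3, so A1 = 3.
Given what's placed, C1 must be 1 to fit the 6 across and 4 down.
A2 = 12 − 3 = 9 completes the 12 down.
C2 = 4 − 1 = 3 completes the 4 down.
B1 = 6 − 4 = 2 completes the 6 across.
B2 = 20 − 12 = 8 completes the 20 across.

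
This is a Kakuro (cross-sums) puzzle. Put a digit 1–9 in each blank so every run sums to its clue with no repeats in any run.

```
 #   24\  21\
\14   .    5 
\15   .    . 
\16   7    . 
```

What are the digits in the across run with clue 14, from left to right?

9, 5

16 in 2 cells must be {7,9}; 24 in 3 cells must be {7,8,9}.
R1C1 = 14 − 5 = 9 completes the 14 across.
R2C1 = 24 − 16 = 8 completes the 24 down.
R2C2 = 15 − 8 = 7 completes the 15 across.
R3C2 = 16 − 7 = 9 completes the 16 across.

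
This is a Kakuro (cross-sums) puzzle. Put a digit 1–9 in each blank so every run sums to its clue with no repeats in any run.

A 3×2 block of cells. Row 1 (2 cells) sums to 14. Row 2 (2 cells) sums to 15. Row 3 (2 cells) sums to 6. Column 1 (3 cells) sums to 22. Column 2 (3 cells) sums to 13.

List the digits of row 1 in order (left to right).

9 5

The 6 across and the 22 down share only 5, so (3,1) = 5.
(3,2) = 6 − 5 = 1 completes the 6 across.
Nothing is forced directly, so branch on (1,1), whose candidates are 8 or 9. If (1,1) = 8: then (1,2) would have to be in {6} for the 14 across but in {3,4,5,7,8,9} for the 13 down — contradiction. So (1,1) = 9.
(1,2) = 14 − 9 = 5 completes the 14 across.
(2,1) = 22 − 14 = 8 completes the 22 down.
(2,2) = 15 − 8 = 7 completes the 15 across.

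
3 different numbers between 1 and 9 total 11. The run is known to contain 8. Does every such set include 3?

The only way to make 11 from 3 distinct digits under that restriction is {1,2,8}, which does not contain 3.

No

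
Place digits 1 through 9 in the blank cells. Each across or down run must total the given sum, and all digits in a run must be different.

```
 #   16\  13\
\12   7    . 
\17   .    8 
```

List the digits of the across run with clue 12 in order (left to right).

7 5

17 in 2 cells must be {8,9}; 16 in 2 cells must be {7,9}.
R1C2 = 12 − 7 = 5 completes the 12 across.
R2C1 = 17 − 8 = 9 completes the 17 across.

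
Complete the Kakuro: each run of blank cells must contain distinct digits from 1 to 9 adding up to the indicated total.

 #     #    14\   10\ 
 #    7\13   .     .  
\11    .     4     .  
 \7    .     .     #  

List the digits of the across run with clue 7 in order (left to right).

6 1

No cell is forced outright now. R1C2 can only be 7 or 8 or 9 (the digits allowed by both its 13 across and its 14 down). If R1C2 = 7: that forces R1C3 = 6, after which R2C3 would have to be in {1,2,5,6} for the 11 across but in {4} for the 10 down — contradiction. If R1C2 = 8: then R1C3 would have to be in {5} for the 13 across but in {1,2,3,4,6,7,8,9} for the 10 down — contradiction. So R1C2 = 9.
R1C3 = 13 − 9 = 4 completes the 13 across.
R2C3 = 10 − 4 = 6 completes the 10 down.
R3C2 = 14 − 13 = 1 completes the 14 down.
R2C1 = 11 − 10 = 1 completes the 11 across.
R3C1 = 7 − 1 = 6 completes the 7 across.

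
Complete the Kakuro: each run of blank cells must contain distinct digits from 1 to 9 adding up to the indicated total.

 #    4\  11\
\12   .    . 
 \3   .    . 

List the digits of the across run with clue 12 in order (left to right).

3 9

3 in 2 cells must be {1,2}; 4 in 2 cells must be {1,3}.
The 12 across and the 4 down share only 3, so R1C1 = 3.
R1C2 = 12 − 3 = 9 completes the 12 across.
R2C1 = 4 − 3 = 1 completes the 4 down.
R2C2 = 3 − 1 = 2 completes the 3 across.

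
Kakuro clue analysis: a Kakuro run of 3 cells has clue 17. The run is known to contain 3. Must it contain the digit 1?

No

Counterexample: {3,5,9} sums to 17 under that restriction without using 1.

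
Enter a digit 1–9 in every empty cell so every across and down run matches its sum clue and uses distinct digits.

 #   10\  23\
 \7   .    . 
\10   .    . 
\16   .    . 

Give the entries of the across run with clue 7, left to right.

1, 6

16 in 2 cells must be {7,9}; 23 in 3 cells must be {6,8,9}.
The 7 across and the 23 down share only 6, so R1C2 = 6.
The 16 across and the 10 down share only 7, so R3C1 = 7.
R3C2 = 16 − 7 = 9 completes the 16 across.
R1C1 = 7 − 6 = 1 completes the 7 across.
R2C1 = 10 − 8 = 2 completes the 10 down.
R2C2 = 10 − 2 = 8 completes the 10 across.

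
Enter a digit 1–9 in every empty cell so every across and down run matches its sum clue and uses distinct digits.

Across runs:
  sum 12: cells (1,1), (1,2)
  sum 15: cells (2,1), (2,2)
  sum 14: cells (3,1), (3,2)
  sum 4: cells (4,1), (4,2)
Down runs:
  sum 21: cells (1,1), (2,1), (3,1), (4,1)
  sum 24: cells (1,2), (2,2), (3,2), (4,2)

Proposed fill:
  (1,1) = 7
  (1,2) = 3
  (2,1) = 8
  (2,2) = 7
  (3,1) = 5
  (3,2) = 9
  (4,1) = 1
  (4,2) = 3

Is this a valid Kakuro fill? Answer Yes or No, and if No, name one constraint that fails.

No — the down run (1,2)–(4,2) sums to 22, not 24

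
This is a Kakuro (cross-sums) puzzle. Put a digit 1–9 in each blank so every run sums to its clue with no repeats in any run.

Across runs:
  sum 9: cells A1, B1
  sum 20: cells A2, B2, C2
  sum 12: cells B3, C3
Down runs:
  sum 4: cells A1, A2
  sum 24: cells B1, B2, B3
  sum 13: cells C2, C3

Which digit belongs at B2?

9

4 in 2 cells must be {1,3}; 24 in 3 cells must be {7,8,9}.
The 20 across and the 4 down share only 3, so A2 = 3.
A1 = 4 − 3 = 1 completes the 4 down.
B1 = 9 − 1 = 8 completes the 9 across.
B2 = 9: the only remaining digit allowed by both the 20 across and the 24 down.
C2 = 20 − 12 = 8 completes the 20 across.
B3 = 24 − 17 = 7 completes the 24 down.
C3 = 12 − 7 = 5 completes the 12 across.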